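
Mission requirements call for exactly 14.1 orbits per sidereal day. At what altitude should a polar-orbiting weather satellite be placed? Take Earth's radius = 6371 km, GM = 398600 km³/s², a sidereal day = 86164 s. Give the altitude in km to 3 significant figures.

853 km

Required period T = 86164 / 14.1 = 6110.9 s.
From T = 2π√(a³/μ): a = (μ T²/4π²)^(1/3) = (398600 × 6110.9² / 4π²)^(1/3) = 7224 km.
Altitude h = a − R = 7224 − 6371 = 853 km.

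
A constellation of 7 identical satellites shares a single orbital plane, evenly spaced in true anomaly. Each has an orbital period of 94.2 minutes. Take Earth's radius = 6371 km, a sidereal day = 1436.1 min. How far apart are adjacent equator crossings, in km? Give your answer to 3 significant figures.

375 km

T = 94.2 min = 5652.0 s.
Single-satellite node shift = (5652.0/86166) × 360° = 23.61°.
With 7 satellites evenly phased, successive equator crossings are 23.61/7 = 3.373° apart.
That is 3.373 × 111.2 = 375 km at the equator.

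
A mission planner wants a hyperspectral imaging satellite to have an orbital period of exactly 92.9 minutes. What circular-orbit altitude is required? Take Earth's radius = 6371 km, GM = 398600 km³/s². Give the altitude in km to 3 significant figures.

T = 92.9 min = 5574.0 s.
From T = 2π√(a³/μ): a = (μ T²/4π²)^(1/3) = (398600 × 5574.0² / 4π²)^(1/3) = 6795 km.
Altitude h = a − R = 6795 − 6371 = 424 km.

424 km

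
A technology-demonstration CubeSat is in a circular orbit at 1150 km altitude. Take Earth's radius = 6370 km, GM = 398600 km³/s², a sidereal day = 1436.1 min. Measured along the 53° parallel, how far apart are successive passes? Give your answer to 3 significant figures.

Semi-major axis a = 6370 + 1150 = 7520 km. Period T = 2π√(a³/μ) = 2π√(7520³/398600) = 6489.9 s = 108.16 min.
Node shift per orbit = (6489.9/86166) × 360° = 27.11°.
Equatorial spacing = 27.11 × 111.2 km/° = 3015 km.
At 53° latitude, spacing = 3015 × cos(53°) = 1814 km.

1810 km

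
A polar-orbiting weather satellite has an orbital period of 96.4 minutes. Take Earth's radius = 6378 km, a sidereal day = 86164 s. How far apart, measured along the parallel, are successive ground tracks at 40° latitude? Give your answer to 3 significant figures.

2060 km

T = 96.4 min = 5784.0 s.
Node shift per orbit = (5784.0/86164) × 360° = 24.17°.
Equatorial spacing = 24.17 × 111.3 km/° = 2690 km.
At 40° latitude, spacing = 2690 × cos(40°) = 2061 km.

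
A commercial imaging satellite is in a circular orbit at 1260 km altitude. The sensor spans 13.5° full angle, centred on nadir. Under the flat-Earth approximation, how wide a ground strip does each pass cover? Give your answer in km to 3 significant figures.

Half-angle = 13.5°/2 = 6.75°.
Swath width ≈ 2h·tan(θ/2) = 2 × 1260 × tan(6.75°) = 298.3 km.

298 km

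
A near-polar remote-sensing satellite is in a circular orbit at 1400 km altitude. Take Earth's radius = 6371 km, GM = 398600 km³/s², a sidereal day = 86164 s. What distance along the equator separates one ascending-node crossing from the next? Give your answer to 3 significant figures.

Semi-major axis a = 6371 + 1400 = 7771 km. Period T = 2π√(a³/μ) = 2π√(7771³/398600) = 6817.5 s = 113.63 min.
During one orbit Earth rotates (6817.5 / 86164) × 360° = 28.48°.
At the equator that is 28.48° × (2π·6371/360) km/° = 28.48 × 111.2 = 3167 km.

3170 km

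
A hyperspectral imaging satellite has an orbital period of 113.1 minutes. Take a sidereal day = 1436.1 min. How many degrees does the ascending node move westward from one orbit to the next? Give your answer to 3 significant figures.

28.4°

T = 113.1 min = 6786.0 s.
During one orbit Earth rotates (6786.0 / 86166) × 360° = 28.35°.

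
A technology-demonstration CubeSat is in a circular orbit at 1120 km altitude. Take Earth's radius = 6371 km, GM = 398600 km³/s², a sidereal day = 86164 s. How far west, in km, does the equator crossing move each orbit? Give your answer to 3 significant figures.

Semi-major axis a = 6371 + 1120 = 7491 km. Period T = 2π√(a³/μ) = 2π√(7491³/398600) = 6452.4 s = 107.54 min.
During one orbit Earth rotates (6452.4 / 86164) × 360° = 26.96°.
At the equator that is 26.96° × (2π·6371/360) km/° = 26.96 × 111.2 = 2998 km.

3000 km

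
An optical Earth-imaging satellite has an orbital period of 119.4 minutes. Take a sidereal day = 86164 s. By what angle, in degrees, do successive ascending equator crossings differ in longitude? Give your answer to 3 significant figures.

29.9°

T = 119.4 min = 7164.0 s.
During one orbit Earth rotates (7164.0 / 86164) × 360° = 29.93°.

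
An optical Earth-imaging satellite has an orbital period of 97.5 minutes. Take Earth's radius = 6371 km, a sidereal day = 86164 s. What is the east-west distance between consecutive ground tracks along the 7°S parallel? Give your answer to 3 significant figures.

2700 km

T = 97.5 min = 5850.0 s.
Node shift per orbit = (5850.0/86164) × 360° = 24.44°.
Equatorial spacing = 24.44 × 111.2 km/° = 2718 km.
At 7° latitude, spacing = 2718 × cos(7°) = 2698 km.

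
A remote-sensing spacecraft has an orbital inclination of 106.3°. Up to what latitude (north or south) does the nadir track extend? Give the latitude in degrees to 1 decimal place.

73.7°

Retrograde orbit: the ground track reaches ±(180° − i) = ±(180 − 106.3) = ±73.7°.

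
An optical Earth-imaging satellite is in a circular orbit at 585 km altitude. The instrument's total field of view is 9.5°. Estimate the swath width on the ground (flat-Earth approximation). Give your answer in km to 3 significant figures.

Half-angle = 9.5°/2 = 4.75°.
Swath width ≈ 2h·tan(θ/2) = 2 × 585 × tan(4.75°) = 97.2 km.

97.2 km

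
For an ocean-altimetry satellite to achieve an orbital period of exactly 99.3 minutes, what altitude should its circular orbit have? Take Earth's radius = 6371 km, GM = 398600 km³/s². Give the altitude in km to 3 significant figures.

732 km

T = 99.3 min = 5958.0 s.
From T = 2π√(a³/μ): a = (μ T²/4π²)^(1/3) = (398600 × 5958.0² / 4π²)^(1/3) = 7103 km.
Altitude h = a − R = 7103 − 6371 = 732 km.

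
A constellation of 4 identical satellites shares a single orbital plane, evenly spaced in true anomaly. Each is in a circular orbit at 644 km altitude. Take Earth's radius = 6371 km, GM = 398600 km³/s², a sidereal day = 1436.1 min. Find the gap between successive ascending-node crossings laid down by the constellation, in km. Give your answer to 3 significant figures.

679 km

Semi-major axis a = 6371 + 644 = 7015 km. Period T = 2π√(a³/μ) = 2π√(7015³/398600) = 5847.3 s = 97.45 min.
Single-satellite node shift = (5847.3/86166) × 360° = 24.43°.
With 4 satellites evenly phased, successive equator crossings are 24.43/4 = 6.107° apart.
That is 6.107 × 111.2 = 679 km at the equator.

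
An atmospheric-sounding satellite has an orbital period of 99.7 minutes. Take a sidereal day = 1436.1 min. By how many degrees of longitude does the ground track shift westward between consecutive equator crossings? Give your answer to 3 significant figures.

T = 99.7 min = 5982.0 s.
During one orbit Earth rotates (5982.0 / 86166) × 360° = 24.99°.

25.0°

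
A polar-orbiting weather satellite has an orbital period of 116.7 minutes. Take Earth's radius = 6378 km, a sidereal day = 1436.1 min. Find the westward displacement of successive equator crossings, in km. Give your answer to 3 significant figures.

T = 116.7 min = 7002.0 s.
During one orbit Earth rotates (7002.0 / 86166) × 360° = 29.25°.
At the equator that is 29.25° × (2π·6378/360) km/° = 29.25 × 111.3 = 3256 km.

3260 km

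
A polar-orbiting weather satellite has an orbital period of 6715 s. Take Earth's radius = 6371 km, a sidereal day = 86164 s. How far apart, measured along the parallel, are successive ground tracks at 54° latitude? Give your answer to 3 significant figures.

Node shift per orbit = (6715.0/86164) × 360° = 28.06°.
Equatorial spacing = 28.06 × 111.2 km/° = 3120 km.
At 54° latitude, spacing = 3120 × cos(54°) = 1834 km.

1830 km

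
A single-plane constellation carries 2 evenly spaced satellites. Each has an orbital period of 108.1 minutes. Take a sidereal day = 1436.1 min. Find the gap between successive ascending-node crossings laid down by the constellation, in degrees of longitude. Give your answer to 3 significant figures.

T = 108.1 min = 6486.0 s.
Single-satellite node shift = (6486.0/86166) × 360° = 27.10°.
With 2 satellites evenly phased, successive equator crossings are 27.10/2 = 13.549° apart.

13.5°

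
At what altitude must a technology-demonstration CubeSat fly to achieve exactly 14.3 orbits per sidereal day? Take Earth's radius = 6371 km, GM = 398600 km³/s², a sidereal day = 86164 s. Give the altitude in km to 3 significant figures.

786 km

Required period T = 86164 / 14.3 = 6025.5 s.
From T = 2π√(a³/μ): a = (μ T²/4π²)^(1/3) = (398600 × 6025.5² / 4π²)^(1/3) = 7157 km.
Altitude h = a − R = 7157 − 6371 = 786 km.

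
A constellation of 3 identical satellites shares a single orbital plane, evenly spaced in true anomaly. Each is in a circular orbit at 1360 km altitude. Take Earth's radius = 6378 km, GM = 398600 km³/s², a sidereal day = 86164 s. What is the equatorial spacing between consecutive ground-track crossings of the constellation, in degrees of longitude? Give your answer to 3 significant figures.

Semi-major axis a = 6378 + 1360 = 7738 km. Period T = 2π√(a³/μ) = 2π√(7738³/398600) = 6774.1 s = 112.90 min.
Single-satellite node shift = (6774.1/86164) × 360° = 28.30°.
With 3 satellites evenly phased, successive equator crossings are 28.30/3 = 9.434° apart.

9.43°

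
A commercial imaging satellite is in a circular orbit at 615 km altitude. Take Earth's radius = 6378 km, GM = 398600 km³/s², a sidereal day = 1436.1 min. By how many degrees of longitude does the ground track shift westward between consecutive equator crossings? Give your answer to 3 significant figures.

Semi-major axis a = 6378 + 615 = 6993 km. Period T = 2π√(a³/μ) = 2π√(6993³/398600) = 5819.8 s = 97.00 min.
During one orbit Earth rotates (5819.8 / 86166) × 360° = 24.31°.

24.3°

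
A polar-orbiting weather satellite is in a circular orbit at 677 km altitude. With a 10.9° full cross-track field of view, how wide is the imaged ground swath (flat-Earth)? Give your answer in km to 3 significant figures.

Half-angle = 10.9°/2 = 5.45°.
Swath width ≈ 2h·tan(θ/2) = 2 × 677 × tan(5.45°) = 129.2 km.

129 km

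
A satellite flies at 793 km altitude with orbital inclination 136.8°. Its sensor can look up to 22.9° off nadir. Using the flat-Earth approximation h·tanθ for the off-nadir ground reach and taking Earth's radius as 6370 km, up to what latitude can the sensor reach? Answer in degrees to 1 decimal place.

46.2°

Retrograde orbit: the ground track reaches ±(180° − i) = ±(180 − 136.8) = ±43.2°.
Sensor half-swath on the ground ≈ 793·tan(22.9°) = 335 km = 3.01° of latitude.
Maximum observable latitude ≈ 43.2 + 3.01 = 46.2°.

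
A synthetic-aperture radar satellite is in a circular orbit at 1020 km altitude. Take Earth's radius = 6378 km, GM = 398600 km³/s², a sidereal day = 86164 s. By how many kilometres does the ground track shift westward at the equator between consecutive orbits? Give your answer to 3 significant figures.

2950 km

Semi-major axis a = 6378 + 1020 = 7398 km. Period T = 2π√(a³/μ) = 2π√(7398³/398600) = 6332.6 s = 105.54 min.
During one orbit Earth rotates (6332.6 / 86164) × 360° = 26.46°.
At the equator that is 26.46° × (2π·6378/360) km/° = 26.46 × 111.3 = 2945 km.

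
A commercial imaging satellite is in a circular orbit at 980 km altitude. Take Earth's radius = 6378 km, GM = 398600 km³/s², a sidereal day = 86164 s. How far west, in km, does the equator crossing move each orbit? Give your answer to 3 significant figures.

2920 km

Semi-major axis a = 6378 + 980 = 7358 km. Period T = 2π√(a³/μ) = 2π√(7358³/398600) = 6281.3 s = 104.69 min.
During one orbit Earth rotates (6281.3 / 86164) × 360° = 26.24°.
At the equator that is 26.24° × (2π·6378/360) km/° = 26.24 × 111.3 = 2921 km.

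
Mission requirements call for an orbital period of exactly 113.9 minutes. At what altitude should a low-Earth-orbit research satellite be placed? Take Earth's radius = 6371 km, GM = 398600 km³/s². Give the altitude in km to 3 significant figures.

1410 km

T = 113.9 min = 6834.0 s.
From T = 2π√(a³/μ): a = (μ T²/4π²)^(1/3) = (398600 × 6834.0² / 4π²)^(1/3) = 7784 km.
Altitude h = a − R = 7784 − 6371 = 1413 km.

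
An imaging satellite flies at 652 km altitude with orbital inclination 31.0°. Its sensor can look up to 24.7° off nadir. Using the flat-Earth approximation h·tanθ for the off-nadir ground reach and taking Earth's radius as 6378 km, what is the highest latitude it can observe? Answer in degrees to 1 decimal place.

For a prograde orbit the ground track reaches latitude ±i = ±31.0°.
Sensor half-swath on the ground ≈ 652·tan(24.7°) = 300 km = 2.69° of latitude.
Maximum observable latitude ≈ 31.0 + 2.69 = 33.7°.

33.7°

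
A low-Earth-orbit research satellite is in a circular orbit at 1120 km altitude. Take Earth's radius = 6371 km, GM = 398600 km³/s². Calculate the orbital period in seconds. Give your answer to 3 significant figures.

6450 seconds

Semi-major axis a = 6371 + 1120 = 7491 km. Period T = 2π√(a³/μ) = 2π√(7491³/398600) = 6452.4 s = 107.54 min.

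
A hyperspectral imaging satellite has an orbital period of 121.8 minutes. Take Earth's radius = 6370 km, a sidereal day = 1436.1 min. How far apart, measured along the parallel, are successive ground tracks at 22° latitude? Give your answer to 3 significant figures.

3150 km

T = 121.8 min = 7308.0 s.
Node shift per orbit = (7308.0/86166) × 360° = 30.53°.
Equatorial spacing = 30.53 × 111.2 km/° = 3395 km.
At 22° latitude, spacing = 3395 × cos(22°) = 3147 km.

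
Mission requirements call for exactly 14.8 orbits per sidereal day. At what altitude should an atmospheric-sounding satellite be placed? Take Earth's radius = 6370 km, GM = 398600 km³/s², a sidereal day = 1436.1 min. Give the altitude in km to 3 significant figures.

625 km

Required period T = 86166 / 14.8 = 5822.0 s.
From T = 2π√(a³/μ): a = (μ T²/4π²)^(1/3) = (398600 × 5822.0² / 4π²)^(1/3) = 6995 km.
Altitude h = a − R = 6995 − 6370 = 625 km.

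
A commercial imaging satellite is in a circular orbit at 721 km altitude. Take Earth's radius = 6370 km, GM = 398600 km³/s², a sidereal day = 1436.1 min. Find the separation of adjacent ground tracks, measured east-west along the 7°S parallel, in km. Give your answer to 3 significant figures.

Semi-major axis a = 6370 + 721 = 7091 km. Period T = 2π√(a³/μ) = 2π√(7091³/398600) = 5942.5 s = 99.04 min.
Node shift per orbit = (5942.5/86166) × 360° = 24.83°.
Equatorial spacing = 24.83 × 111.2 km/° = 2760 km.
At 7° latitude, spacing = 2760 × cos(7°) = 2740 km.

2740 km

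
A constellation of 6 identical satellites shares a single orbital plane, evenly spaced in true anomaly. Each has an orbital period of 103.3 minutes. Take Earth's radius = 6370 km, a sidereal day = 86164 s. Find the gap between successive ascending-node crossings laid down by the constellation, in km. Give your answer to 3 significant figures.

T = 103.3 min = 6198.0 s.
Single-satellite node shift = (6198.0/86164) × 360° = 25.90°.
With 6 satellites evenly phased, successive equator crossings are 25.90/6 = 4.316° apart.
That is 4.316 × 111.2 = 480 km at the equator.

480 km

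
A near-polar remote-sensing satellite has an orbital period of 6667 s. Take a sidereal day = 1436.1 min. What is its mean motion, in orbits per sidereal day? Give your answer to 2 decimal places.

Orbits per sidereal day = 86166 / 6667.0 = 12.924.

12.92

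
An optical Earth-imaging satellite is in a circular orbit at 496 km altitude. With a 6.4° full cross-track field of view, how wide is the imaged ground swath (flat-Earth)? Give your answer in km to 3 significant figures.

55.5 km

Half-angle = 6.4°/2 = 3.2°.
Swath width ≈ 2h·tan(θ/2) = 2 × 496 × tan(3.2°) = 55.5 km.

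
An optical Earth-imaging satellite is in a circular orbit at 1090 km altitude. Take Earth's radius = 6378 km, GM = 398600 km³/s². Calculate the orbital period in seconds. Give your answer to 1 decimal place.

Semi-major axis a = 6378 + 1090 = 7468 km. Period T = 2π√(a³/μ) = 2π√(7468³/398600) = 6422.7 s = 107.05 min.

6422.7 seconds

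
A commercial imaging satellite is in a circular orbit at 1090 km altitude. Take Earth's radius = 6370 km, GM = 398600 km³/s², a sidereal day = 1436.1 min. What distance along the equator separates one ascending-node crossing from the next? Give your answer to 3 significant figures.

Semi-major axis a = 6370 + 1090 = 7460 km. Period T = 2π√(a³/μ) = 2π√(7460³/398600) = 6412.4 s = 106.87 min.
During one orbit Earth rotates (6412.4 / 86166) × 360° = 26.79°.
At the equator that is 26.79° × (2π·6370/360) km/° = 26.79 × 111.2 = 2979 km.

2980 km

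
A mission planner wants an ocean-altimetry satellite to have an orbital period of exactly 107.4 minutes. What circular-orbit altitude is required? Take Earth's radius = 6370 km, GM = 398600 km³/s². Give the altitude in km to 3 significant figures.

T = 107.4 min = 6444.0 s.
From T = 2π√(a³/μ): a = (μ T²/4π²)^(1/3) = (398600 × 6444.0² / 4π²)^(1/3) = 7485 km.
Altitude h = a − R = 7485 − 6370 = 1115 km.

1110 km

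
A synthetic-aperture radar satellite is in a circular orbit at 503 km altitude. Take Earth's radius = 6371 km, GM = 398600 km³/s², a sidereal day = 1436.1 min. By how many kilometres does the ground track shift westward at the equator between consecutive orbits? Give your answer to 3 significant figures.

Semi-major axis a = 6371 + 503 = 6874 km. Period T = 2π√(a³/μ) = 2π√(6874³/398600) = 5671.9 s = 94.53 min.
During one orbit Earth rotates (5671.9 / 86166) × 360° = 23.70°.
At the equator that is 23.70° × (2π·6371/360) km/° = 23.70 × 111.2 = 2635 km.

2630 km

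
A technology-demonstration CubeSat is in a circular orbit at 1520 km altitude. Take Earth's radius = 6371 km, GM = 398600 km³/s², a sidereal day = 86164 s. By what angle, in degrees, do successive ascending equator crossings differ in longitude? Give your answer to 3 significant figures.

Semi-major axis a = 6371 + 1520 = 7891 km. Period T = 2π√(a³/μ) = 2π√(7891³/398600) = 6976.0 s = 116.27 min.
During one orbit Earth rotates (6976.0 / 86164) × 360° = 29.15°.

29.1°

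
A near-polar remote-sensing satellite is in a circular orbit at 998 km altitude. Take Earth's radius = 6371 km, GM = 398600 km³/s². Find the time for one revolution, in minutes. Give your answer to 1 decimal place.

Semi-major axis a = 6371 + 998 = 7369 km. Period T = 2π√(a³/μ) = 2π√(7369³/398600) = 6295.4 s = 104.92 min.

104.9 min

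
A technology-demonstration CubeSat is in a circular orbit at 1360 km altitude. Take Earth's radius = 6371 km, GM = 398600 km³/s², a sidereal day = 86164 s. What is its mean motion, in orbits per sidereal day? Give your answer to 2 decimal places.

12.74

Semi-major axis a = 6371 + 1360 = 7731 km. Period T = 2π√(a³/μ) = 2π√(7731³/398600) = 6765.0 s = 112.75 min.
Orbits per sidereal day = 86164 / 6765.0 = 12.737.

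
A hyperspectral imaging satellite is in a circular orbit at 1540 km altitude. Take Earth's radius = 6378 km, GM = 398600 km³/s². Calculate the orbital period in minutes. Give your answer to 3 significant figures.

Semi-major axis a = 6378 + 1540 = 7918 km. Period T = 2π√(a³/μ) = 2π√(7918³/398600) = 7011.9 s = 116.86 min.

117 min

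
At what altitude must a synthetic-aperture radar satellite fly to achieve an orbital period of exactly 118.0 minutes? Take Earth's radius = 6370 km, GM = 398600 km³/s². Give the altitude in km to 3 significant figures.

1600 km

T = 118.0 min = 7080.0 s.
From T = 2π√(a³/μ): a = (μ T²/4π²)^(1/3) = (398600 × 7080.0² / 4π²)^(1/3) = 7969 km.
Altitude h = a − R = 7969 − 6370 = 1599 km.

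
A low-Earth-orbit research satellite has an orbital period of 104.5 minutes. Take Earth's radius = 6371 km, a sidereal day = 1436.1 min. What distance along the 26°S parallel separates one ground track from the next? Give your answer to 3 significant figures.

2620 km

T = 104.5 min = 6270.0 s.
Node shift per orbit = (6270.0/86166) × 360° = 26.20°.
Equatorial spacing = 26.20 × 111.2 km/° = 2913 km.
At 26° latitude, spacing = 2913 × cos(26°) = 2618 km.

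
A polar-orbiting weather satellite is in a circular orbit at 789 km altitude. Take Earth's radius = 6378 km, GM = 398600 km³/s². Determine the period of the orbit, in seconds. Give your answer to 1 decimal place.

Semi-major axis a = 6378 + 789 = 7167 km. Period T = 2π√(a³/μ) = 2π√(7167³/398600) = 6038.3 s = 100.64 min.

6038.3 seconds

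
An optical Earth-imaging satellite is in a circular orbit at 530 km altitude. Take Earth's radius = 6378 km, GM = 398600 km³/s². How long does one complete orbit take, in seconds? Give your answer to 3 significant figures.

Semi-major axis a = 6378 + 530 = 6908 km. Period T = 2π√(a³/μ) = 2π√(6908³/398600) = 5714.0 s = 95.23 min.

5710 seconds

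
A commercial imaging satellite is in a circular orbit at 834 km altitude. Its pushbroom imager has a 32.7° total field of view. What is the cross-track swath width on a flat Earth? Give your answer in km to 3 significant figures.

Half-angle = 32.7°/2 = 16.35°.
Swath width ≈ 2h·tan(θ/2) = 2 × 834 × tan(16.35°) = 489.3 km.

489 km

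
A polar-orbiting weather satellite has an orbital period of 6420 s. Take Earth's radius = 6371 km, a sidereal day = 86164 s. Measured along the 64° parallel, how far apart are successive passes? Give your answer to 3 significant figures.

1310 km

Node shift per orbit = (6420.0/86164) × 360° = 26.82°.
Equatorial spacing = 26.82 × 111.2 km/° = 2983 km.
At 64° latitude, spacing = 2983 × cos(64°) = 1307 km.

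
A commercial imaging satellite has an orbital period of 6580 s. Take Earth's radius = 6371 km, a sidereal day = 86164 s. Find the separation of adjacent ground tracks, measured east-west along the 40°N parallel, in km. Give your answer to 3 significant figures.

2340 km

Node shift per orbit = (6580.0/86164) × 360° = 27.49°.
Equatorial spacing = 27.49 × 111.2 km/° = 3057 km.
At 40° latitude, spacing = 3057 × cos(40°) = 2342 km.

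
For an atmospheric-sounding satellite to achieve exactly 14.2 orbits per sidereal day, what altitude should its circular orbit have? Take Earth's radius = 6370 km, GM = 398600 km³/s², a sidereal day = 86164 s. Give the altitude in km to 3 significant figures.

820 km

Required period T = 86164 / 14.2 = 6067.9 s.
From T = 2π√(a³/μ): a = (μ T²/4π²)^(1/3) = (398600 × 6067.9² / 4π²)^(1/3) = 7190 km.
Altitude h = a − R = 7190 − 6370 = 820 km.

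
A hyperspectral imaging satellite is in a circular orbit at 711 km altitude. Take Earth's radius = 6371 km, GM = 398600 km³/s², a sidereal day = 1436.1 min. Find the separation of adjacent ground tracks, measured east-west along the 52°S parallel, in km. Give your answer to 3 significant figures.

1700 km

Semi-major axis a = 6371 + 711 = 7082 km. Period T = 2π√(a³/μ) = 2π√(7082³/398600) = 5931.2 s = 98.85 min.
Node shift per orbit = (5931.2/86166) × 360° = 24.78°.
Equatorial spacing = 24.78 × 111.2 km/° = 2755 km.
At 52° latitude, spacing = 2755 × cos(52°) = 1696 km.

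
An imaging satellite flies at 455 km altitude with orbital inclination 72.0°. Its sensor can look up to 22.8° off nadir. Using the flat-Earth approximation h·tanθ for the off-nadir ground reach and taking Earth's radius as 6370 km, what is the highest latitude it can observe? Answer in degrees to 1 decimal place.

For a prograde orbit the ground track reaches latitude ±i = ±72.0°.
Sensor half-swath on the ground ≈ 455·tan(22.8°) = 191 km = 1.72° of latitude.
Maximum observable latitude ≈ 72.0 + 1.72 = 73.7°.

73.7°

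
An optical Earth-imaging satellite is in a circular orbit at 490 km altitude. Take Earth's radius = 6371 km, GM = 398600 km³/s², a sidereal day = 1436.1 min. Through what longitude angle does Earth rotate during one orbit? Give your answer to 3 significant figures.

Semi-major axis a = 6371 + 490 = 6861 km. Period T = 2π√(a³/μ) = 2π√(6861³/398600) = 5655.8 s = 94.26 min.
During one orbit Earth rotates (5655.8 / 86166) × 360° = 23.63°.

23.6°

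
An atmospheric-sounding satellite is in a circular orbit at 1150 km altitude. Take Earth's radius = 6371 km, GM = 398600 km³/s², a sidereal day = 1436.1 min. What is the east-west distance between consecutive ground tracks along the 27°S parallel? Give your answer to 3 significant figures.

Semi-major axis a = 6371 + 1150 = 7521 km. Period T = 2π√(a³/μ) = 2π√(7521³/398600) = 6491.2 s = 108.19 min.
Node shift per orbit = (6491.2/86166) × 360° = 27.12°.
Equatorial spacing = 27.12 × 111.2 km/° = 3016 km.
At 27° latitude, spacing = 3016 × cos(27°) = 2687 km.

2690 km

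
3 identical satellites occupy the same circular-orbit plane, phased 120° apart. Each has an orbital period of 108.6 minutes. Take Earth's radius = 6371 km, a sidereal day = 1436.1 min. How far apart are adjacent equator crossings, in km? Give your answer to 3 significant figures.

1010 km

T = 108.6 min = 6516.0 s.
Single-satellite node shift = (6516.0/86166) × 360° = 27.22°.
With 3 satellites evenly phased, successive equator crossings are 27.22/3 = 9.075° apart.
That is 9.075 × 111.2 = 1009 km at the equator.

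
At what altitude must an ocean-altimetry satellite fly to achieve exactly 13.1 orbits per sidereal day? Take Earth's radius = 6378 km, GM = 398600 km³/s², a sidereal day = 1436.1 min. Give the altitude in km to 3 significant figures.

Required period T = 86166 / 13.1 = 6577.6 s.
From T = 2π√(a³/μ): a = (μ T²/4π²)^(1/3) = (398600 × 6577.6² / 4π²)^(1/3) = 7588 km.
Altitude h = a − R = 7588 − 6378 = 1210 km.

1210 km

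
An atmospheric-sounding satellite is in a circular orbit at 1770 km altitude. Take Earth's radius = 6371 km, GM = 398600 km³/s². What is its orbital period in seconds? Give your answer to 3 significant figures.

Semi-major axis a = 6371 + 1770 = 8141 km. Period T = 2π√(a³/μ) = 2π√(8141³/398600) = 7310.2 s = 121.84 min.

7310 seconds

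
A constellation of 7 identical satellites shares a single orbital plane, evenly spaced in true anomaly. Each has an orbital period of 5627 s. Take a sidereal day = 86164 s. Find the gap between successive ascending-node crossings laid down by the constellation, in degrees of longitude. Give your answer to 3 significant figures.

3.36°

Single-satellite node shift = (5627.0/86164) × 360° = 23.51°.
With 7 satellites evenly phased, successive equator crossings are 23.51/7 = 3.359° apart.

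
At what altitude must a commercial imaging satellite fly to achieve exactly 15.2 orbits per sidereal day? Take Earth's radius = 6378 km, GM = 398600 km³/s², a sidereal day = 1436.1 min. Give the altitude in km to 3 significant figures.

494 km

Required period T = 86166 / 15.2 = 5668.8 s.
From T = 2π√(a³/μ): a = (μ T²/4π²)^(1/3) = (398600 × 5668.8² / 4π²)^(1/3) = 6872 km.
Altitude h = a − R = 6872 − 6378 = 494 km.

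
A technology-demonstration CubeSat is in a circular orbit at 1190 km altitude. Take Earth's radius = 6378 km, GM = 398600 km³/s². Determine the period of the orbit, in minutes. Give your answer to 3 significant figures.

109 min

Semi-major axis a = 6378 + 1190 = 7568 km. Period T = 2π√(a³/μ) = 2π√(7568³/398600) = 6552.1 s = 109.20 min.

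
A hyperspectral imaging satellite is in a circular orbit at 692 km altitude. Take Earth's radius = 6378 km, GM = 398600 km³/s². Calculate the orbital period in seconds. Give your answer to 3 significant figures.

Semi-major axis a = 6378 + 692 = 7070 km. Period T = 2π√(a³/μ) = 2π√(7070³/398600) = 5916.2 s = 98.60 min.

5920 seconds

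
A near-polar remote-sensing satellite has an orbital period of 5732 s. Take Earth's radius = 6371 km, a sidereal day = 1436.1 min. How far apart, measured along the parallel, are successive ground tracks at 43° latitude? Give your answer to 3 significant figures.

1950 km

Node shift per orbit = (5732.0/86166) × 360° = 23.95°.
Equatorial spacing = 23.95 × 111.2 km/° = 2663 km.
At 43° latitude, spacing = 2663 × cos(43°) = 1948 km.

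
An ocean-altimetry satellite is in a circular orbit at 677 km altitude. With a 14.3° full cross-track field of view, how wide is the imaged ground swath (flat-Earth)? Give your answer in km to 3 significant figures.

170 km

Half-angle = 14.3°/2 = 7.15°.
Swath width ≈ 2h·tan(θ/2) = 2 × 677 × tan(7.15°) = 169.8 km.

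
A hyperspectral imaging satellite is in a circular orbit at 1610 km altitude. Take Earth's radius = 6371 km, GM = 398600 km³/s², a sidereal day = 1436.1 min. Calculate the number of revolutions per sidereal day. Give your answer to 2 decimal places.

Semi-major axis a = 6371 + 1610 = 7981 km. Period T = 2π√(a³/μ) = 2π√(7981³/398600) = 7095.7 s = 118.26 min.
Orbits per sidereal day = 86166 / 7095.7 = 12.143.

12.14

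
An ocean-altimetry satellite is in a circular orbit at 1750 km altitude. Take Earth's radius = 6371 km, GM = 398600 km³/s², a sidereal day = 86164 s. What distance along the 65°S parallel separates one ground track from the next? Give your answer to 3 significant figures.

Semi-major axis a = 6371 + 1750 = 8121 km. Period T = 2π√(a³/μ) = 2π√(8121³/398600) = 7283.3 s = 121.39 min.
Node shift per orbit = (7283.3/86164) × 360° = 30.43°.
Equatorial spacing = 30.43 × 111.2 km/° = 3384 km.
At 65° latitude, spacing = 3384 × cos(65°) = 1430 km.

1430 km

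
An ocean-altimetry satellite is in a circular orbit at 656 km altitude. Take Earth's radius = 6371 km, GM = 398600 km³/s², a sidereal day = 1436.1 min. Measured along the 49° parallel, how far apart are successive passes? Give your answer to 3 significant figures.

Semi-major axis a = 6371 + 656 = 7027 km. Period T = 2π√(a³/μ) = 2π√(7027³/398600) = 5862.3 s = 97.70 min.
Node shift per orbit = (5862.3/86166) × 360° = 24.49°.
Equatorial spacing = 24.49 × 111.2 km/° = 2723 km.
At 49° latitude, spacing = 2723 × cos(49°) = 1787 km.

1790 km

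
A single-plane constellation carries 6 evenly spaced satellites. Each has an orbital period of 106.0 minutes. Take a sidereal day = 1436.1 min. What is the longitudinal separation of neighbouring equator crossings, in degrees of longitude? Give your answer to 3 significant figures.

T = 106.0 min = 6360.0 s.
Single-satellite node shift = (6360.0/86166) × 360° = 26.57°.
With 6 satellites evenly phased, successive equator crossings are 26.57/6 = 4.429° apart.

4.43°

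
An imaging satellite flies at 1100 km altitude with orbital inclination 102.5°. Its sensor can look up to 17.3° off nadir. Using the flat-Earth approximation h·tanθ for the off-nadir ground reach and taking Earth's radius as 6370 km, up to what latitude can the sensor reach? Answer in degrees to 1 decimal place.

80.6°

Retrograde orbit: the ground track reaches ±(180° − i) = ±(180 − 102.5) = ±77.5°.
Sensor half-swath on the ground ≈ 1100·tan(17.3°) = 343 km = 3.08° of latitude.
Maximum observable latitude ≈ 77.5 + 3.08 = 80.6°.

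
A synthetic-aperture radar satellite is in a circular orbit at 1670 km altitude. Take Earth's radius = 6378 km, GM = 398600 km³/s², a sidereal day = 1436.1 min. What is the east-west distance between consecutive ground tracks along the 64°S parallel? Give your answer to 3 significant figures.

Semi-major axis a = 6378 + 1670 = 8048 km. Period T = 2π√(a³/μ) = 2π√(8048³/398600) = 7185.3 s = 119.75 min.
Node shift per orbit = (7185.3/86166) × 360° = 30.02°.
Equatorial spacing = 30.02 × 111.3 km/° = 3342 km.
At 64° latitude, spacing = 3342 × cos(64°) = 1465 km.

1460 km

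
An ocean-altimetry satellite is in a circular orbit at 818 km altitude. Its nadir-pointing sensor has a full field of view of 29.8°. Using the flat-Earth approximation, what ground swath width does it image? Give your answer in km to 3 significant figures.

435 km

Half-angle = 29.8°/2 = 14.9°.
Swath width ≈ 2h·tan(θ/2) = 2 × 818 × tan(14.9°) = 435.3 km.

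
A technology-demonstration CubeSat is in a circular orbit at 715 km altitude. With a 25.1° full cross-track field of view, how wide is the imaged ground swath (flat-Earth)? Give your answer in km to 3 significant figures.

318 km

Half-angle = 25.1°/2 = 12.55°.
Swath width ≈ 2h·tan(θ/2) = 2 × 715 × tan(12.55°) = 318.3 km.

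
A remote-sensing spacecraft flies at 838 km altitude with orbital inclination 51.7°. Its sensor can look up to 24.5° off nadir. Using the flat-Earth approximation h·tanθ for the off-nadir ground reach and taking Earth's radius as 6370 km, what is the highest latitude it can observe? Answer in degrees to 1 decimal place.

For a prograde orbit the ground track reaches latitude ±i = ±51.7°.
Sensor half-swath on the ground ≈ 838·tan(24.5°) = 382 km = 3.44° of latitude.
Maximum observable latitude ≈ 51.7 + 3.44 = 55.1°.

55.1°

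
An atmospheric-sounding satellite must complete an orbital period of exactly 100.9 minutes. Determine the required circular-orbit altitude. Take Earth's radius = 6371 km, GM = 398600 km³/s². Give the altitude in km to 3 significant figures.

808 km

T = 100.9 min = 6054.0 s.
From T = 2π√(a³/μ): a = (μ T²/4π²)^(1/3) = (398600 × 6054.0² / 4π²)^(1/3) = 7179 km.
Altitude h = a − R = 7179 − 6371 = 808 km.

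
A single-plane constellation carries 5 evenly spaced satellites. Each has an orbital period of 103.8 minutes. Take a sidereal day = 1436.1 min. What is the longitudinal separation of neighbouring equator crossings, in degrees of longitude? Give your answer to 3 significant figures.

5.20°

T = 103.8 min = 6228.0 s.
Single-satellite node shift = (6228.0/86166) × 360° = 26.02°.
With 5 satellites evenly phased, successive equator crossings are 26.02/5 = 5.204° apart.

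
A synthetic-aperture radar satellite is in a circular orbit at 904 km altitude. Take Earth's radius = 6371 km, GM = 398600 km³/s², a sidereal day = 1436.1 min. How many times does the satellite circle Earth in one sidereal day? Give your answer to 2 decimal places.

Semi-major axis a = 6371 + 904 = 7275 km. Period T = 2π√(a³/μ) = 2π√(7275³/398600) = 6175.3 s = 102.92 min.
Orbits per sidereal day = 86166 / 6175.3 = 13.953.

13.95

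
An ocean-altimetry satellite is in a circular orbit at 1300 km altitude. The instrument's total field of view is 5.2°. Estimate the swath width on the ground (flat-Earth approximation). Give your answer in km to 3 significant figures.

118 km

Half-angle = 5.2°/2 = 2.6°.
Swath width ≈ 2h·tan(θ/2) = 2 × 1300 × tan(2.6°) = 118.1 km.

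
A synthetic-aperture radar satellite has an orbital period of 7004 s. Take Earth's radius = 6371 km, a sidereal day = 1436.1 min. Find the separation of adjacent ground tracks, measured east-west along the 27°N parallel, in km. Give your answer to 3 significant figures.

Node shift per orbit = (7004.0/86166) × 360° = 29.26°.
Equatorial spacing = 29.26 × 111.2 km/° = 3254 km.
At 27° latitude, spacing = 3254 × cos(27°) = 2899 km.

2900 km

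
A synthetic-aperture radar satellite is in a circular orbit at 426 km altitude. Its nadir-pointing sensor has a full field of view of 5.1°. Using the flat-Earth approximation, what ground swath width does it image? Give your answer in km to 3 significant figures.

37.9 km

Half-angle = 5.1°/2 = 2.55°.
Swath width ≈ 2h·tan(θ/2) = 2 × 426 × tan(2.55°) = 37.9 km.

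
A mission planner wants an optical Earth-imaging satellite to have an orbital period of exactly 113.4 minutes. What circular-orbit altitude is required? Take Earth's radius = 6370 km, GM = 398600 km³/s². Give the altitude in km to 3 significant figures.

1390 km

T = 113.4 min = 6804.0 s.
From T = 2π√(a³/μ): a = (μ T²/4π²)^(1/3) = (398600 × 6804.0² / 4π²)^(1/3) = 7761 km.
Altitude h = a − R = 7761 − 6370 = 1391 km.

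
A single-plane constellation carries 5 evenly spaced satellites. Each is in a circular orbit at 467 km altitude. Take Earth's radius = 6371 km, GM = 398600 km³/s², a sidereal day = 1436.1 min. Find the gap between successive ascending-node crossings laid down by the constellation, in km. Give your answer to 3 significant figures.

Semi-major axis a = 6371 + 467 = 6838 km. Period T = 2π√(a³/μ) = 2π√(6838³/398600) = 5627.4 s = 93.79 min.
Single-satellite node shift = (5627.4/86166) × 360° = 23.51°.
With 5 satellites evenly phased, successive equator crossings are 23.51/5 = 4.702° apart.
That is 4.702 × 111.2 = 523 km at the equator.

523 km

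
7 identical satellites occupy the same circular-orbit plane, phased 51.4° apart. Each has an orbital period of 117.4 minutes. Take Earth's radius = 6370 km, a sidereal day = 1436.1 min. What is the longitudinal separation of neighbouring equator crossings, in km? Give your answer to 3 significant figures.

T = 117.4 min = 7044.0 s.
Single-satellite node shift = (7044.0/86166) × 360° = 29.43°.
With 7 satellites evenly phased, successive equator crossings are 29.43/7 = 4.204° apart.
That is 4.204 × 111.2 = 467 km at the equator.

467 km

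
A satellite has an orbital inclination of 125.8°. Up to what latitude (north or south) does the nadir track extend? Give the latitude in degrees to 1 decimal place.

Retrograde orbit: the ground track reaches ±(180° − i) = ±(180 − 125.8) = ±54.2°.

54.2°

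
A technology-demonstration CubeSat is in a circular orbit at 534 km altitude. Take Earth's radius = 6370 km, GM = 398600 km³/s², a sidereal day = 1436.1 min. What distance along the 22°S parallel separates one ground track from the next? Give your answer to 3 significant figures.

Semi-major axis a = 6370 + 534 = 6904 km. Period T = 2π√(a³/μ) = 2π√(6904³/398600) = 5709.0 s = 95.15 min.
Node shift per orbit = (5709.0/86166) × 360° = 23.85°.
Equatorial spacing = 23.85 × 111.2 km/° = 2652 km.
At 22° latitude, spacing = 2652 × cos(22°) = 2459 km.

2460 km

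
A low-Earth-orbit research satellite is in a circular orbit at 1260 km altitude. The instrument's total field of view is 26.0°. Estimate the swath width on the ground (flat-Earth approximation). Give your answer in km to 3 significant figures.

582 km

Half-angle = 26.0°/2 = 13°.
Swath width ≈ 2h·tan(θ/2) = 2 × 1260 × tan(13°) = 581.8 km.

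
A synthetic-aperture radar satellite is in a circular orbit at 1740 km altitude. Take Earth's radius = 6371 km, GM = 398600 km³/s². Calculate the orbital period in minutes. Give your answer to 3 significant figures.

121 min

Semi-major axis a = 6371 + 1740 = 8111 km. Period T = 2π√(a³/μ) = 2π√(8111³/398600) = 7269.8 s = 121.16 min.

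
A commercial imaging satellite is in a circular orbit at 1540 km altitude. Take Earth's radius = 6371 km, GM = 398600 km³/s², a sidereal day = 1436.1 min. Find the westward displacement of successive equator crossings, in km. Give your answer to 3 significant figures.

Semi-major axis a = 6371 + 1540 = 7911 km. Period T = 2π√(a³/μ) = 2π√(7911³/398600) = 7002.6 s = 116.71 min.
During one orbit Earth rotates (7002.6 / 86166) × 360° = 29.26°.
At the equator that is 29.26° × (2π·6371/360) km/° = 29.26 × 111.2 = 3253 km.

3250 km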